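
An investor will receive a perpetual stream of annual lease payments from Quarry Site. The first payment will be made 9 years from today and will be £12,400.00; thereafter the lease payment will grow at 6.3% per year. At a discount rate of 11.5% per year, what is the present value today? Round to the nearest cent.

Value at end of year 8: C₁ / (r − g) = £12,400.00 / (0.115 − 0.063) = £238,461.5385
Discount to today: PV = £238,461.5385 / (1 + 0.115)^8 = £238,461.5385 / 2.388905 = £99,820.42

£99820.42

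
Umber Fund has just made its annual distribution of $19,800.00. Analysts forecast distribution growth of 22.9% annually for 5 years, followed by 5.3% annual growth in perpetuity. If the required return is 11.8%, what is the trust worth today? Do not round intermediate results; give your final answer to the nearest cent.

D_1 = 24334.20000
D_2 = 29906.73180
D_3 = 36755.37338
D_4 = 45172.35389
D_5 = 55516.82293
Terminal value at year 5: TV = D_5×(1+g_2)/(r−g_2) = 58459.21454/0.065 = 899372.53141
P_0 = D_1/(1+r)^1 + D_2/(1+r)^2 + D_3/(1+r)^3 + D_4/(1+r)^4 + D_5/(1+r)^5 + TV/(1+r)^5
    = 21765.83184 + 23926.84019 + 26302.40304 + 28913.82230 + 31784.51486 + 514909.14066 = 647602.55289

$647602.55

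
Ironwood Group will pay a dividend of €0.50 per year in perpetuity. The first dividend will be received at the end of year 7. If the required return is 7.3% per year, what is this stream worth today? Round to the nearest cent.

Value at end of year 6: C / r = €0.50 / 0.073 = €6.8493
Discount to today: PV = €6.8493 / (1 + 0.073)^6 = €6.8493 / 1.526154 = €4.49

€4.49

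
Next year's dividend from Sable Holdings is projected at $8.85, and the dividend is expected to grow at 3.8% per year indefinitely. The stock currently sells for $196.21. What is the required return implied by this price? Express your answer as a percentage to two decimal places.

P = D₁/(r − g) ⇒ r = D₁/P + g = $8.8500/$196.21 + 0.038 = 0.045105 + 0.038 = 0.083105

8.31%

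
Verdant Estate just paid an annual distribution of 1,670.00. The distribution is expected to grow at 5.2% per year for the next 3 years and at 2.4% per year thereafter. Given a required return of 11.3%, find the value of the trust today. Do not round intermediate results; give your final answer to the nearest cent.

20705.75

D_1 = 1756.84000
D_2 = 1848.19568
D_3 = 1944.30186
Terminal value at year 3: TV = D_3×(1+g_2)/(r−g_2) = 1990.96510/0.089 = 22370.39438
P_0 = D_1/(1+r)^1 + D_2/(1+r)^2 + D_3/(1+r)^3 + TV/(1+r)^3
    = 1578.47260 + 1491.96152 + 1410.19184 + 16225.12860 = 20705.75455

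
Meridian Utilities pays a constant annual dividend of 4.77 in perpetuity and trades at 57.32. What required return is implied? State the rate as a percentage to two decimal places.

8.32%

P = C/r ⇒ r = C/P = 4.77/57.32 = 0.083217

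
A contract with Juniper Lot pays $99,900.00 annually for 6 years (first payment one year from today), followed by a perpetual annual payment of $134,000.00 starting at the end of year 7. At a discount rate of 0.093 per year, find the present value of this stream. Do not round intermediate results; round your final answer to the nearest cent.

PV of 6-year annuity: $99,900.00 × [1 − (1+0.093)^−6] / 0.093 = 444163.05758
Perpetuity value at year 6: $134,000.00 / 0.093 = 1440860.21505
PV of perpetuity: 1440860.21505 / (1+0.093)^6 = 845085.94362
Total PV = 444163.05758 + 845085.94362 = 1289249.00120

$1289249.00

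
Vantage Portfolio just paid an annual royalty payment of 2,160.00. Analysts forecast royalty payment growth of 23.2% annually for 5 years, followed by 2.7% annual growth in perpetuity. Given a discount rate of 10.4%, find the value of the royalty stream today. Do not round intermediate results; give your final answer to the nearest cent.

65048.90

D_1 = 2661.12000
D_2 = 3278.49984
D_3 = 4039.11180
D_4 = 4976.18574
D_5 = 6130.66083
Terminal value at year 5: TV = D_5×(1+g_2)/(r−g_2) = 6296.18868/0.077 = 81768.68410
P_0 = D_1/(1+r)^1 + D_2/(1+r)^2 + D_3/(1+r)^3 + D_4/(1+r)^4 + D_5/(1+r)^5 + TV/(1+r)^5
    = 2410.43478 + 2689.90548 + 3001.77858 + 3349.81088 + 3738.19475 + 49858.77934 = 65048.90382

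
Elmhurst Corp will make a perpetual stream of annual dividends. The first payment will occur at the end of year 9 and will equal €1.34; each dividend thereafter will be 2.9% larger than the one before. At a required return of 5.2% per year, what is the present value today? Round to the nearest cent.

Value at end of year 8: C₁ / (r − g) = €1.34 / (0.052 − 0.029) = €58.2609
Discount to today: PV = €58.2609 / (1 + 0.052)^8 = €58.2609 / 1.500120 = €38.84

€38.84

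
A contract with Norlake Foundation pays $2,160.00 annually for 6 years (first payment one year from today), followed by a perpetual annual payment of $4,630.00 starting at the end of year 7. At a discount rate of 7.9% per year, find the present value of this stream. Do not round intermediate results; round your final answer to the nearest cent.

$47154.36

PV of 6-year annuity: $2,160.00 × [1 − (1+0.079)^−6] / 0.079 = 10015.78485
Perpetuity value at year 6: $4,630.00 / 0.079 = 58607.59494
PV of perpetuity: 58607.59494 / (1+0.079)^6 = 37138.57463
Total PV = 10015.78485 + 37138.57463 = 47154.35948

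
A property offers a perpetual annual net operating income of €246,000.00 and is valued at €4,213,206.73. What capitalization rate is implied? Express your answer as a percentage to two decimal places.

5.84%

P = C/r ⇒ r = C/P = €246,000.00/€4,213,206.73 = 0.058388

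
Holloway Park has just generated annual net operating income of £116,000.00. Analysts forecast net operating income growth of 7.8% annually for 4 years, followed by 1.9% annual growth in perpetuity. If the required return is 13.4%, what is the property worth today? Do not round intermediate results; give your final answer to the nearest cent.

£1248852.91

D_1 = 125048.00000
D_2 = 134801.74400
D_3 = 145316.28003
D_4 = 156650.94987
Terminal value at year 4: TV = D_4×(1+g_2)/(r−g_2) = 159627.31792/0.115 = 1388063.63411
P_0 = D_1/(1+r)^1 + D_2/(1+r)^2 + D_3/(1+r)^3 + D_4/(1+r)^4 + TV/(1+r)^4
    = 110271.60494 + 104826.09358 + 99649.49637 + 94728.53359 + 839377.18021 = 1248852.90868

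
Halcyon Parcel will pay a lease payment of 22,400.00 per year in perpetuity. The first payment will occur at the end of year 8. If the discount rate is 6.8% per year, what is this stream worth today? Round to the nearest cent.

Value at end of year 7: C / r = 22,400.00 / 0.068 = 329,411.7647
Discount to today: PV = 329,411.7647 / (1 + 0.068)^7 = 329,411.7647 / 1.584889 = 207,845.36

207845.36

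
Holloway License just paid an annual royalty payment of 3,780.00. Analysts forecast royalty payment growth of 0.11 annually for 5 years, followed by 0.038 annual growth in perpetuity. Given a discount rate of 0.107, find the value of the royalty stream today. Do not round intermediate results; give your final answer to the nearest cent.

D_1 = 4195.80000
D_2 = 4657.33800
D_3 = 5169.64518
D_4 = 5738.30615
D_5 = 6369.51983
Terminal value at year 5: TV = D_5×(1+g_2)/(r−g_2) = 6611.56158/0.069 = 95819.73304
P_0 = D_1/(1+r)^1 + D_2/(1+r)^2 + D_3/(1+r)^3 + D_4/(1+r)^4 + D_5/(1+r)^5 + TV/(1+r)^5
    = 3790.24390 + 3800.51557 + 3810.81507 + 3821.14248 + 3831.49788 + 57639.05504 = 76693.26993

76693.27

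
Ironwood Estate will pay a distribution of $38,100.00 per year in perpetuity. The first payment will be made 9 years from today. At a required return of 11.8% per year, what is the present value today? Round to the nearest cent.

Value at end of year 8: C / r = $38,100.00 / 0.118 = $322,881.3559
Discount to today: PV = $322,881.3559 / (1 + 0.118)^8 = $322,881.3559 / 2.440813 = $132,284.37

$132284.37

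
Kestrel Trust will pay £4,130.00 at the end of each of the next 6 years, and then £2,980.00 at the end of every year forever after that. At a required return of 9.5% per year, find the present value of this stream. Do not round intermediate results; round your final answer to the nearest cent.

£36451.22

PV of 6-year annuity: £4,130.00 × [1 − (1+0.095)^−6] / 0.095 = 18253.87880
Perpetuity value at year 6: £2,980.00 / 0.095 = 31368.42105
PV of perpetuity: 31368.42105 / (1+0.095)^6 = 18197.34143
Total PV = 18253.87880 + 18197.34143 = 36451.22023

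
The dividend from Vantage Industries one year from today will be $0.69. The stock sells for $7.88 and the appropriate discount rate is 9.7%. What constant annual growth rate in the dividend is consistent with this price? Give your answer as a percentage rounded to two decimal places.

0.94%

P = D₁/(r−g) ⇒ g = r − D₁/P = 0.097 − $0.69/$7.88 = 0.009437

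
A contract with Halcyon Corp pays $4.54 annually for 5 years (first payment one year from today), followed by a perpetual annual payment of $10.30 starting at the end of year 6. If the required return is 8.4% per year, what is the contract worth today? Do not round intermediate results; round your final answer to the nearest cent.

$99.86

PV of 5-year annuity: $4.54 × [1 − (1+0.084)^−5] / 0.084 = 17.93740
Perpetuity value at year 5: $10.30 / 0.084 = 122.61905
PV of perpetuity: 122.61905 / (1+0.084)^5 = 81.92407
Total PV = 17.93740 + 81.92407 = 99.86147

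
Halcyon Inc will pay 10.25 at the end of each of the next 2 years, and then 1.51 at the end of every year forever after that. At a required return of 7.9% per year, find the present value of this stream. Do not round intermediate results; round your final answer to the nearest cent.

PV of 2-year annuity: 10.25 × [1 − (1+0.079)^−2] / 0.079 = 18.30356
Perpetuity value at year 2: 1.51 / 0.079 = 19.11392
PV of perpetuity: 19.11392 / (1+0.079)^2 = 16.41750
Total PV = 18.30356 + 16.41750 = 34.72105

34.72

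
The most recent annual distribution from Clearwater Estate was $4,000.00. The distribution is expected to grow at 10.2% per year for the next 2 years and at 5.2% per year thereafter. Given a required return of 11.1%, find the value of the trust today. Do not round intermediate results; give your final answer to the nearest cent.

D_1 = 4408.00000
D_2 = 4857.61600
Terminal value at year 2: TV = D_2×(1+g_2)/(r−g_2) = 5110.21203/0.059 = 86613.76325
P_0 = D_1/(1+r)^1 + D_2/(1+r)^2 + TV/(1+r)^2
    = 3967.59676 + 3935.45601 + 70171.18177 = 78074.23454

$78074.23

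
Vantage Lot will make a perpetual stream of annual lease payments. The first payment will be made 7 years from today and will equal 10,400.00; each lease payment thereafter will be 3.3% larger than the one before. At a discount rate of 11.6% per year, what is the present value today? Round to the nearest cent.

Value at end of year 6: C₁ / (r − g) = 10,400.00 / (0.116 − 0.033) = 125,301.2048
Discount to today: PV = 125,301.2048 / (1 + 0.116)^6 = 125,301.2048 / 1.931902 = 64,858.97

64858.97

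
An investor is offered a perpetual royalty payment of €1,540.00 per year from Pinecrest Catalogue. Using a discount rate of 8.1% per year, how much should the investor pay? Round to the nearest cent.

€19012.35

Level perpetuity: PV = C / r = €1,540.00 / 0.081 = €19,012.35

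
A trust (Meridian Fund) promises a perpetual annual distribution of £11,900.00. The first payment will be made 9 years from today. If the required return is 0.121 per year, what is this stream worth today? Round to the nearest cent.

£39438.16

Value at end of year 8: C / r = £11,900.00 / 0.121 = £98,347.1074
Discount to today: PV = £98,347.1074 / (1 + 0.121)^8 = £98,347.1074 / 2.493704 = £39,438.16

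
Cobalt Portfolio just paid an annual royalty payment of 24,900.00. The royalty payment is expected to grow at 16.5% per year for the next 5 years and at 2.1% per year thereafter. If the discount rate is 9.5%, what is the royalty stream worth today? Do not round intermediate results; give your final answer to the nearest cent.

618842.42

D_1 = 29008.50000
D_2 = 33794.90250
D_3 = 39371.06141
D_4 = 45867.28655
D_5 = 53435.38883
Terminal value at year 5: TV = D_5×(1+g_2)/(r−g_2) = 54557.53199/0.074 = 737263.94582
P_0 = D_1/(1+r)^1 + D_2/(1+r)^2 + D_3/(1+r)^3 + D_4/(1+r)^4 + D_5/(1+r)^5 + TV/(1+r)^5
    = 26491.78082 + 28185.31932 + 29987.12056 + 31904.10543 + 33943.63729 + 468330.45500 = 618842.41842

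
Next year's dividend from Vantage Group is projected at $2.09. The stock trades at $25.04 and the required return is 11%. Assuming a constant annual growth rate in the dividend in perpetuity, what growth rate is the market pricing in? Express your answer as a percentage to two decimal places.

2.65%

P = D₁/(r−g) ⇒ g = r − D₁/P = 0.11 − $2.09/$25.04 = 0.026534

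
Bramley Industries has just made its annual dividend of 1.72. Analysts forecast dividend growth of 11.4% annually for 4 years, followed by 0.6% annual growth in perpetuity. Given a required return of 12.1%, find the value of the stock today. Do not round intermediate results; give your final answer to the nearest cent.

D_1 = 1.91608
D_2 = 2.13451
D_3 = 2.37785
D_4 = 2.64892
Terminal value at year 4: TV = D_4×(1+g_2)/(r−g_2) = 2.66482/0.115 = 23.17231
P_0 = D_1/(1+r)^1 + D_2/(1+r)^2 + D_3/(1+r)^3 + D_4/(1+r)^4 + TV/(1+r)^4
    = 1.70926 + 1.69859 + 1.68798 + 1.67744 + 14.67395 = 21.44721

21.45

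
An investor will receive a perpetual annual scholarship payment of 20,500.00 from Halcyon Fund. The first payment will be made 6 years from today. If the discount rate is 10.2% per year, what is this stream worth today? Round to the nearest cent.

123664.69

Value at end of year 5: C / r = 20,500.00 / 0.102 = 200,980.3922
Discount to today: PV = 200,980.3922 / (1 + 0.102)^5 = 200,980.3922 / 1.625204 = 123,664.69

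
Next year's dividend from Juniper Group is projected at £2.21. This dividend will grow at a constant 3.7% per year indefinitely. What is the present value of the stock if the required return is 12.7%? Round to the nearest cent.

Growing perpetuity: P = D₁ / (r − g) = £2.2100 / (0.127 − 0.037) = £24.56

£24.56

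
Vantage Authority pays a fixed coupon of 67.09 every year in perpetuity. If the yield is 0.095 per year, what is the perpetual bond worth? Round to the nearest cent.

Level perpetuity: PV = C / r = 67.09 / 0.095 = 706.21

706.21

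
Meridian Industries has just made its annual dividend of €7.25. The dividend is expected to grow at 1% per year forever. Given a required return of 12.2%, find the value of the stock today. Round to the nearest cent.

D₁ = D₀ × (1 + g) = €7.25 × 1.01 = €7.3225
Growing perpetuity: P = D₁ / (r − g) = €7.3225 / (0.122 − 0.01) = €65.38

€65.38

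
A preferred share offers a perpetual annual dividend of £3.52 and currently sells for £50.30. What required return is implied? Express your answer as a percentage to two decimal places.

P = C/r ⇒ r = C/P = £3.52/£50.30 = 0.069980

7.00%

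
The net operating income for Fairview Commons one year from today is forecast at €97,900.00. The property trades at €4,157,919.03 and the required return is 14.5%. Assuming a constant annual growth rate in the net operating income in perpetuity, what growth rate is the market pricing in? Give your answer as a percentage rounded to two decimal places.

12.15%

P = D₁/(r−g) ⇒ g = r − D₁/P = 0.145 − €97,900.00/€4,157,919.03 = 0.121455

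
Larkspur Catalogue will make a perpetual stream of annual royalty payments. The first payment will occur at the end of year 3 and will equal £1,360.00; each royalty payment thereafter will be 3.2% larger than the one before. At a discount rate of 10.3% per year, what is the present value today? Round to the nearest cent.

£15744.52

Value at end of year 2: C₁ / (r − g) = £1,360.00 / (0.103 − 0.032) = £19,154.9296
Discount to today: PV = £19,154.9296 / (1 + 0.103)^2 = £19,154.9296 / 1.216609 = £15,744.52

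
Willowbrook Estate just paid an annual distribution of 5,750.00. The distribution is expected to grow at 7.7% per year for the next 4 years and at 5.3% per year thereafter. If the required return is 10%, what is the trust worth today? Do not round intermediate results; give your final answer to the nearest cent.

D_1 = 6192.75000
D_2 = 6669.59175
D_3 = 7183.15031
D_4 = 7736.25289
Terminal value at year 4: TV = D_4×(1+g_2)/(r−g_2) = 8146.27429/0.047 = 173324.98494
P_0 = D_1/(1+r)^1 + D_2/(1+r)^2 + D_3/(1+r)^3 + D_4/(1+r)^4 + TV/(1+r)^4
    = 5629.77273 + 5512.05930 + 5396.80715 + 5283.96482 + 118383.29686 = 140205.90085

140205.90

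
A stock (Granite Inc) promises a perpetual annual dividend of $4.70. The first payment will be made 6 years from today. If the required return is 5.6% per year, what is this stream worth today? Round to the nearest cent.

$63.91

Value at end of year 5: C / r = $4.70 / 0.056 = $83.9286
Discount to today: PV = $83.9286 / (1 + 0.056)^5 = $83.9286 / 1.313166 = $63.91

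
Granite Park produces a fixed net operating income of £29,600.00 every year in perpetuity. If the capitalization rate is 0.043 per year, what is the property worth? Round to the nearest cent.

£688372.09

Level perpetuity: PV = C / r = £29,600.00 / 0.043 = £688,372.09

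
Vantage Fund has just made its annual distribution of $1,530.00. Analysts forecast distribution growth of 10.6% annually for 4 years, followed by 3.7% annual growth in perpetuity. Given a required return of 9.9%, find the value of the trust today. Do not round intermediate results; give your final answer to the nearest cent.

$32466.80

D_1 = 1692.18000
D_2 = 1871.55108
D_3 = 2069.93549
D_4 = 2289.34866
Terminal value at year 4: TV = D_4×(1+g_2)/(r−g_2) = 2374.05456/0.062 = 38291.20254
P_0 = D_1/(1+r)^1 + D_2/(1+r)^2 + D_3/(1+r)^3 + D_4/(1+r)^4 + TV/(1+r)^4
    = 1539.74522 + 1549.55252 + 1559.42228 + 1569.35490 + 26248.72639 = 32466.80131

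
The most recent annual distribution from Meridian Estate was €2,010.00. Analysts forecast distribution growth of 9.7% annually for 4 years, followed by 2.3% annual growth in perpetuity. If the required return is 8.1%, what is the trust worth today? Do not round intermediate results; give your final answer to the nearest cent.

€45940.17

D_1 = 2204.97000
D_2 = 2418.85209
D_3 = 2653.48074
D_4 = 2910.86837
Terminal value at year 4: TV = D_4×(1+g_2)/(r−g_2) = 2977.81835/0.058 = 51341.69564
P_0 = D_1/(1+r)^1 + D_2/(1+r)^2 + D_3/(1+r)^3 + D_4/(1+r)^4 + TV/(1+r)^4
    = 2039.75023 + 2069.94080 + 2100.57822 + 2131.66911 + 37598.23275 = 45940.17111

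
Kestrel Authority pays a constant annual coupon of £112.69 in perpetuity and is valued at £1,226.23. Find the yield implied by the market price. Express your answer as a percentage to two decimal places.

9.19%

P = C/r ⇒ r = C/P = £112.69/£1,226.23 = 0.091900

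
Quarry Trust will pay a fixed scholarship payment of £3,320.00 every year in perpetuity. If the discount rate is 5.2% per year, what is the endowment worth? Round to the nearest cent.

Level perpetuity: PV = C / r = £3,320.00 / 0.052 = £63,846.15

£63846.15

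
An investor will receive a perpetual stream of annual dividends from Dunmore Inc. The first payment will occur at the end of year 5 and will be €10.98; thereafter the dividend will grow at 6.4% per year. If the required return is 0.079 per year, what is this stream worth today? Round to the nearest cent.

Value at end of year 4: C₁ / (r − g) = €10.98 / (0.079 − 0.064) = €732.0000
Discount to today: PV = €732.0000 / (1 + 0.079)^4 = €732.0000 / 1.355457 = €540.04

€540.04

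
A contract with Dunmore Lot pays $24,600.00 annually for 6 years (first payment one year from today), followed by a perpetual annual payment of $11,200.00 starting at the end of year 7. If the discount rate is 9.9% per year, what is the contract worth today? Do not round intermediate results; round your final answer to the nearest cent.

$171663.23

PV of 6-year annuity: $24,600.00 × [1 − (1+0.099)^−6] / 0.099 = 107454.11716
Perpetuity value at year 6: $11,200.00 / 0.099 = 113131.31313
PV of perpetuity: 113131.31313 / (1+0.099)^6 = 64209.11345
Total PV = 107454.11716 + 64209.11345 = 171663.23061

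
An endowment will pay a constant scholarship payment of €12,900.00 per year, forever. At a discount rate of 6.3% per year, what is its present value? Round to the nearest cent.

€204761.90

Level perpetuity: PV = C / r = €12,900.00 / 0.063 = €204,761.90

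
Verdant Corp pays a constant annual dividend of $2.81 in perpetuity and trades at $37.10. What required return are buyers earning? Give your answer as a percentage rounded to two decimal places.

7.57%

P = C/r ⇒ r = C/P = $2.81/$37.10 = 0.075741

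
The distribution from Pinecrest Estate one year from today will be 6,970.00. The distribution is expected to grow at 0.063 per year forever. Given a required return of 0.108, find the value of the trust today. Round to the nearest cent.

Growing perpetuity: P = D₁ / (r − g) = 6,970.0000 / (0.108 − 0.063) = 154,888.89

154888.89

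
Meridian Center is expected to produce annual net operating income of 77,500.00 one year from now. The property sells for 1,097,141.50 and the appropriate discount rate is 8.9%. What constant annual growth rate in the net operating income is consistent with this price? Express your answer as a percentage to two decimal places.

P = D₁/(r−g) ⇒ g = r − D₁/P = 0.089 − 77,500.00/1,097,141.50 = 0.018362

1.84%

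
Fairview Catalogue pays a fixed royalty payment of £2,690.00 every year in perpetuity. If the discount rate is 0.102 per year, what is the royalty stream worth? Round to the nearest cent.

£26372.55

Level perpetuity: PV = C / r = £2,690.00 / 0.102 = £26,372.55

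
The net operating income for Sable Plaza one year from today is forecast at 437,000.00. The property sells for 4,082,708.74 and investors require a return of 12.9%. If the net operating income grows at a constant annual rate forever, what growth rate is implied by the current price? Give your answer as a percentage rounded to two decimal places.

2.20%

P = D₁/(r−g) ⇒ g = r − D₁/P = 0.129 − 437,000.00/4,082,708.74 = 0.021963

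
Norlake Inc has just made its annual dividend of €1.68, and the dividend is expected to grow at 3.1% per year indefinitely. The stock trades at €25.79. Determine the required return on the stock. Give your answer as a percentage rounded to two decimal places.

9.82%

D₁ = €1.68 × 1.031 = €1.7321
P = D₁/(r − g) ⇒ r = D₁/P + g = €1.7321/€25.79 + 0.031 = 0.067161 + 0.031 = 0.098161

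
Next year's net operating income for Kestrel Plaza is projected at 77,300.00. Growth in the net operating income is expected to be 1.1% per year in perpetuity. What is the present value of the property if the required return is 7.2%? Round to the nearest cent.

Growing perpetuity: P = D₁ / (r − g) = 77,300.0000 / (0.072 − 0.011) = 1,267,213.11

1267213.11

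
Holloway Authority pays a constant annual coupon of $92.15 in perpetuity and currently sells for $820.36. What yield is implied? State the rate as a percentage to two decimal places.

11.23%

P = C/r ⇒ r = C/P = $92.15/$820.36 = 0.112329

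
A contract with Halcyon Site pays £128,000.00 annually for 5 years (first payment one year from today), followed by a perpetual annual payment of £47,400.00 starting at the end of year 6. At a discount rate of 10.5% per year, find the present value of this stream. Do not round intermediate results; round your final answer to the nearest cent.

PV of 5-year annuity: £128,000.00 × [1 − (1+0.105)^−5] / 0.105 = 479085.85260
Perpetuity value at year 5: £47,400.00 / 0.105 = 451428.57143
PV of perpetuity: 451428.57143 / (1+0.105)^5 = 274017.09164
Total PV = 479085.85260 + 274017.09164 = 753102.94424

£753102.94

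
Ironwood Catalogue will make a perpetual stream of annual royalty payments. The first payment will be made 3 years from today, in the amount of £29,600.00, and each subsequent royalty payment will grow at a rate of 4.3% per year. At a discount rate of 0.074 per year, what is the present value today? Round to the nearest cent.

Value at end of year 2: C₁ / (r − g) = £29,600.00 / (0.074 − 0.043) = £954,838.7097
Discount to today: PV = £954,838.7097 / (1 + 0.074)^2 = £954,838.7097 / 1.153476 = £827,792.44

£827792.44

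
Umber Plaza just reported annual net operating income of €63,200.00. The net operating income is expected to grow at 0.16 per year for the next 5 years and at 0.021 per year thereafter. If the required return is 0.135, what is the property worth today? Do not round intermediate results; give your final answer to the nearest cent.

D_1 = 73312.00000
D_2 = 85041.92000
D_3 = 98648.62720
D_4 = 114432.40755
D_5 = 132741.59276
Terminal value at year 5: TV = D_5×(1+g_2)/(r−g_2) = 135529.16621/0.114 = 1188852.33516
P_0 = D_1/(1+r)^1 + D_2/(1+r)^2 + D_3/(1+r)^3 + D_4/(1+r)^4 + D_5/(1+r)^5 + TV/(1+r)^5
    = 64592.07048 + 66014.80331 + 67468.87387 + 68954.97242 + 70473.80441 + 631173.28333 = 968677.80783

€968677.81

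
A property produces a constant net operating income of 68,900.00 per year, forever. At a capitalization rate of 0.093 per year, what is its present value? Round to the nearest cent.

Level perpetuity: PV = C / r = 68,900.00 / 0.093 = 740,860.22

740860.22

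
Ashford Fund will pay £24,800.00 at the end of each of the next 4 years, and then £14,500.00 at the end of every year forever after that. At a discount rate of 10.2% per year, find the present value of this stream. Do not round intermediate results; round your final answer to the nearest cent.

PV of 4-year annuity: £24,800.00 × [1 − (1+0.102)^−4] / 0.102 = 78273.52127
Perpetuity value at year 4: £14,500.00 / 0.102 = 142156.86275
PV of perpetuity: 142156.86275 / (1+0.102)^4 = 96392.10233
Total PV = 78273.52127 + 96392.10233 = 174665.62359

£174665.62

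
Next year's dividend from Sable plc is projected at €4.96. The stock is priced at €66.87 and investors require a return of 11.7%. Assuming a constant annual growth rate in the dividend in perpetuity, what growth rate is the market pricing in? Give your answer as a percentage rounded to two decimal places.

P = D₁/(r−g) ⇒ g = r − D₁/P = 0.117 − €4.96/€66.87 = 0.042826

4.28%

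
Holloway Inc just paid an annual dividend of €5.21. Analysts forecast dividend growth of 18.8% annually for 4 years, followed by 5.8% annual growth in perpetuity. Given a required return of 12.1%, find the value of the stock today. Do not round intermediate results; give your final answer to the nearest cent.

D_1 = 6.18948
D_2 = 7.35310
D_3 = 8.73549
D_4 = 10.37776
Terminal value at year 4: TV = D_4×(1+g_2)/(r−g_2) = 10.97967/0.063 = 174.28042
P_0 = D_1/(1+r)^1 + D_2/(1+r)^2 + D_3/(1+r)^3 + D_4/(1+r)^4 + TV/(1+r)^4
    = 5.52139 + 5.85139 + 6.20112 + 6.57175 + 110.36368 = 134.50933

€134.51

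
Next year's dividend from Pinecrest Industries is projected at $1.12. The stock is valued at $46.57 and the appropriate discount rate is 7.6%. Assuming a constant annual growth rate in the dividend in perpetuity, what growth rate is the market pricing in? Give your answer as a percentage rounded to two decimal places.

P = D₁/(r−g) ⇒ g = r − D₁/P = 0.076 − $1.12/$46.57 = 0.051950

5.20%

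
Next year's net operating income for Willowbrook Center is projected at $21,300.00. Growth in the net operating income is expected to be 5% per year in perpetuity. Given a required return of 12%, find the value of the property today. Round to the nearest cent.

$304285.71

Growing perpetuity: P = D₁ / (r − g) = $21,300.0000 / (0.12 − 0.05) = $304,285.71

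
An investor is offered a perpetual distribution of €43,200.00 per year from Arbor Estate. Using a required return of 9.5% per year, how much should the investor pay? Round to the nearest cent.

€454736.84

Level perpetuity: PV = C / r = €43,200.00 / 0.095 = €454,736.84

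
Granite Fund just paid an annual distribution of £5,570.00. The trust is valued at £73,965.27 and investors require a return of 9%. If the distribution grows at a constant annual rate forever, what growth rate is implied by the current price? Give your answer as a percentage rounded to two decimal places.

P = D₀(1+g)/(r−g) ⇒ P(r−g) = D₀(1+g) ⇒ g(P+D₀) = P·r − D₀
g = (P·r − D₀)/(P + D₀) = (£73,965.27×0.09 − £5,570.00) / (£73,965.27 + £5,570.00) = 0.013665

1.37%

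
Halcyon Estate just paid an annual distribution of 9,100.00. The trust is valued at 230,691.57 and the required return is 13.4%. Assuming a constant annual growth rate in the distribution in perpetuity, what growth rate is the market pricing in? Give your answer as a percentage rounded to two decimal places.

P = D₀(1+g)/(r−g) ⇒ P(r−g) = D₀(1+g) ⇒ g(P+D₀) = P·r − D₀
g = (P·r − D₀)/(P + D₀) = (230,691.57×0.134 − 9,100.00) / (230,691.57 + 9,100.00) = 0.090965

9.10%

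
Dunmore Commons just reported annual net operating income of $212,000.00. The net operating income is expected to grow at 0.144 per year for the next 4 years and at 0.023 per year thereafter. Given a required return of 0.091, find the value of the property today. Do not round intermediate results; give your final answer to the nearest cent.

D_1 = 242528.00000
D_2 = 277452.03200
D_3 = 317405.12461
D_4 = 363111.46255
Terminal value at year 4: TV = D_4×(1+g_2)/(r−g_2) = 371463.02619/0.068 = 5462691.56162
P_0 = D_1/(1+r)^1 + D_2/(1+r)^2 + D_3/(1+r)^3 + D_4/(1+r)^4 + TV/(1+r)^4
    = 222298.80843 + 233097.92562 + 244421.65619 + 256295.48550 + 3855739.43630 = 4811853.31204

$4811853.31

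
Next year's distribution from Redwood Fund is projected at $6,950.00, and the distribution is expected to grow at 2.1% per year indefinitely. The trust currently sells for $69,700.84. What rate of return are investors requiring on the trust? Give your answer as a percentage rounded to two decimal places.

P = D₁/(r − g) ⇒ r = D₁/P + g = $6,950.0000/$69,700.84 + 0.021 = 0.099712 + 0.021 = 0.120712

12.07%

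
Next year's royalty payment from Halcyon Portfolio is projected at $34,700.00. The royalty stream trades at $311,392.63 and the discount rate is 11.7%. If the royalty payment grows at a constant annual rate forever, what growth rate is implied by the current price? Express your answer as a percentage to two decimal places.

0.56%

P = D₁/(r−g) ⇒ g = r − D₁/P = 0.117 − $34,700.00/$311,392.63 = 0.005565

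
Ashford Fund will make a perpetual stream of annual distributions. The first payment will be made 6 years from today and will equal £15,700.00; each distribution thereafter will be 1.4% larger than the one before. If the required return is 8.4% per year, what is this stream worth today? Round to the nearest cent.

Value at end of year 5: C₁ / (r − g) = £15,700.00 / (0.084 − 0.014) = £224,285.7143
Discount to today: PV = £224,285.7143 / (1 + 0.084)^5 = £224,285.7143 / 1.496740 = £149,849.47

£149849.47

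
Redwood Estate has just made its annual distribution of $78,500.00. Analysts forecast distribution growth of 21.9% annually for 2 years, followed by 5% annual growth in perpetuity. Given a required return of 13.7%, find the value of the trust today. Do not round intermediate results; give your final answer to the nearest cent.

$1263388.22

D_1 = 95691.50000
D_2 = 116647.93850
Terminal value at year 2: TV = D_2×(1+g_2)/(r−g_2) = 122480.33542/0.087 = 1407819.94741
P_0 = D_1/(1+r)^1 + D_2/(1+r)^2 + TV/(1+r)^2
    = 84161.38962 + 90231.07647 + 1088995.75053 = 1263388.21662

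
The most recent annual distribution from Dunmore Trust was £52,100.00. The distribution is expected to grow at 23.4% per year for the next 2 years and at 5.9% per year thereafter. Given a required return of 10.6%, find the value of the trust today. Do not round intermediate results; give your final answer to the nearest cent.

D_1 = 64291.40000
D_2 = 79335.58760
Terminal value at year 2: TV = D_2×(1+g_2)/(r−g_2) = 84016.38727/0.047 = 1787582.70784
P_0 = D_1/(1+r)^1 + D_2/(1+r)^2 + TV/(1+r)^2
    = 58129.65642 + 64857.13926 + 1461355.54205 = 1584342.33773

£1584342.34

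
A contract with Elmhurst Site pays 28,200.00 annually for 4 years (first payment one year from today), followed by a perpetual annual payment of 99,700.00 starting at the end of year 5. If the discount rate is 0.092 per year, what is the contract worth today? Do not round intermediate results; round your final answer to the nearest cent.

PV of 4-year annuity: 28,200.00 × [1 − (1+0.092)^−4] / 0.092 = 90960.47217
Perpetuity value at year 4: 99,700.00 / 0.092 = 1083695.65217
PV of perpetuity: 1083695.65217 / (1+0.092)^4 = 762108.45093
Total PV = 90960.47217 + 762108.45093 = 853068.92309

853068.92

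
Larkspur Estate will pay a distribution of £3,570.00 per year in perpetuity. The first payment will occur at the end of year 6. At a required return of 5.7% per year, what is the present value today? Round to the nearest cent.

Value at end of year 5: C / r = £3,570.00 / 0.057 = £62,631.5789
Discount to today: PV = £62,631.5789 / (1 + 0.057)^5 = £62,631.5789 / 1.319395 = £47,469.91

£47469.91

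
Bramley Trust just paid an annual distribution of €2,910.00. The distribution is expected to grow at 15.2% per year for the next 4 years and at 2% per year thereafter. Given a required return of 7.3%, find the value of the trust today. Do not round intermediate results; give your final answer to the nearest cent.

D_1 = 3352.32000
D_2 = 3861.87264
D_3 = 4448.87728
D_4 = 5125.10663
Terminal value at year 4: TV = D_4×(1+g_2)/(r−g_2) = 5227.60876/0.053 = 98634.12756
P_0 = D_1/(1+r)^1 + D_2/(1+r)^2 + D_3/(1+r)^3 + D_4/(1+r)^4 + TV/(1+r)^4
    = 3124.24977 + 3354.27375 + 3601.23332 + 3866.37539 + 74409.48858 = 88355.62081

€88355.62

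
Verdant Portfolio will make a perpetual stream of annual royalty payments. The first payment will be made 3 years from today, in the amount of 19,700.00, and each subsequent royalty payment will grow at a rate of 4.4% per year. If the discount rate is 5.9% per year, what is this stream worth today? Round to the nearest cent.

Value at end of year 2: C₁ / (r − g) = 19,700.00 / (0.059 − 0.044) = 1,313,333.3333
Discount to today: PV = 1,313,333.3333 / (1 + 0.059)^2 = 1,313,333.3333 / 1.121481 = 1,171,070.52

1171070.52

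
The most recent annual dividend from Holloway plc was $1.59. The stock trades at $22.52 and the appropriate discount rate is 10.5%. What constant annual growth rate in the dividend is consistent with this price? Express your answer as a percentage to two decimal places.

3.21%

P = D₀(1+g)/(r−g) ⇒ P(r−g) = D₀(1+g) ⇒ g(P+D₀) = P·r − D₀
g = (P·r − D₀)/(P + D₀) = ($22.52×0.105 − $1.59) / ($22.52 + $1.59) = 0.032128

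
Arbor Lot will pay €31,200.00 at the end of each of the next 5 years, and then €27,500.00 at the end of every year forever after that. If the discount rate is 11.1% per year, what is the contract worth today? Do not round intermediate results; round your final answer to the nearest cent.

€261388.24

PV of 5-year annuity: €31,200.00 × [1 − (1+0.111)^−5] / 0.111 = 115022.50083
Perpetuity value at year 5: €27,500.00 / 0.111 = 247747.74775
PV of perpetuity: 247747.74775 / (1+0.111)^5 = 146365.73580
Total PV = 115022.50083 + 146365.73580 = 261388.23663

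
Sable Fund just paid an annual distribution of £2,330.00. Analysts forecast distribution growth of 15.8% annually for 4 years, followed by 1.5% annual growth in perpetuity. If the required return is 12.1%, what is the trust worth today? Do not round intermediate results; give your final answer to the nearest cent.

D_1 = 2698.14000
D_2 = 3124.44612
D_3 = 3618.10861
D_4 = 4189.76977
Terminal value at year 4: TV = D_4×(1+g_2)/(r−g_2) = 4252.61631/0.106 = 40119.02182
P_0 = D_1/(1+r)^1 + D_2/(1+r)^2 + D_3/(1+r)^3 + D_4/(1+r)^4 + TV/(1+r)^4
    = 2406.90455 + 2486.34743 + 2568.41242 + 2653.18607 + 25405.50811 = 35520.35858

£35520.36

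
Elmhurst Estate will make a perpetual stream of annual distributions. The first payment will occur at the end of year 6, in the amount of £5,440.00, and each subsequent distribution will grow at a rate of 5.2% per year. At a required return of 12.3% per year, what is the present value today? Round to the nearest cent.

£42898.47

Value at end of year 5: C₁ / (r − g) = £5,440.00 / (0.123 − 0.052) = £76,619.7183
Discount to today: PV = £76,619.7183 / (1 + 0.123)^5 = £76,619.7183 / 1.786071 = £42,898.47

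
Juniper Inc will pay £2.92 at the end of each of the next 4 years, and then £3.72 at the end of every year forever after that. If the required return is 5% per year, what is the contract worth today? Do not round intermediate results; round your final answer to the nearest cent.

£71.56

PV of 4-year annuity: £2.92 × [1 − (1+0.05)^−4] / 0.05 = 10.35418
Perpetuity value at year 4: £3.72 / 0.05 = 74.40000
PV of perpetuity: 74.40000 / (1+0.05)^4 = 61.20906
Total PV = 10.35418 + 61.20906 = 71.56324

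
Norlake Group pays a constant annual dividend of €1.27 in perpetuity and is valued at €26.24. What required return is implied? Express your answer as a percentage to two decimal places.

P = C/r ⇒ r = C/P = €1.27/€26.24 = 0.048399

4.84%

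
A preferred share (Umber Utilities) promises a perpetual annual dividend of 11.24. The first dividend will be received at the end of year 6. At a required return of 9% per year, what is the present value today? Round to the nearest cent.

Value at end of year 5: C / r = 11.24 / 0.09 = 124.8889
Discount to today: PV = 124.8889 / (1 + 0.09)^5 = 124.8889 / 1.538624 = 81.17

81.17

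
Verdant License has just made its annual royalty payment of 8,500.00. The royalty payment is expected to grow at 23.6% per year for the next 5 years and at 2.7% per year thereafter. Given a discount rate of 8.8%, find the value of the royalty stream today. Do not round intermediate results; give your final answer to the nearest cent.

334102.50

D_1 = 10506.00000
D_2 = 12985.41600
D_3 = 16049.97418
D_4 = 19837.76808
D_5 = 24519.48135
Terminal value at year 5: TV = D_5×(1+g_2)/(r−g_2) = 25181.50735/0.061 = 412811.59582
P_0 = D_1/(1+r)^1 + D_2/(1+r)^2 + D_3/(1+r)^3 + D_4/(1+r)^4 + D_5/(1+r)^5 + TV/(1+r)^5
    = 9656.25000 + 10969.78401 + 12461.99727 + 14157.19543 + 16082.99040 + 270774.28097 = 334102.49808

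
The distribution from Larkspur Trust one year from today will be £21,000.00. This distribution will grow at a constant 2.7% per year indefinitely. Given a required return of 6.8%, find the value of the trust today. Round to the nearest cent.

£512195.12

Growing perpetuity: P = D₁ / (r − g) = £21,000.0000 / (0.068 − 0.027) = £512,195.12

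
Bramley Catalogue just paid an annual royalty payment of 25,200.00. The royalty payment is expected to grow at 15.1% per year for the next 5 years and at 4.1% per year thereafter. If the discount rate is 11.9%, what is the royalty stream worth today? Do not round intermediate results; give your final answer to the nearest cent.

D_1 = 29005.20000
D_2 = 33384.98520
D_3 = 38426.11797
D_4 = 44228.46178
D_5 = 50906.95951
Terminal value at year 5: TV = D_5×(1+g_2)/(r−g_2) = 52994.14485/0.078 = 679412.11341
P_0 = D_1/(1+r)^1 + D_2/(1+r)^2 + D_3/(1+r)^3 + D_4/(1+r)^4 + D_5/(1+r)^5 + TV/(1+r)^5
    = 25920.64343 + 26661.89508 + 27424.34426 + 28208.59718 + 29015.27735 + 387242.35545 = 524473.11276

524473.11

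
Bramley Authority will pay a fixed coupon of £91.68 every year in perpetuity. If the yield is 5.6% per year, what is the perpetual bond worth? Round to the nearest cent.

Level perpetuity: PV = C / r = £91.68 / 0.056 = £1,637.14

£1637.14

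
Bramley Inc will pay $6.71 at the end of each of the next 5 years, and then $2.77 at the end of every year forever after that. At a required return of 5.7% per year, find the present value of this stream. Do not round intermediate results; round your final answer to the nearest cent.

$65.33

PV of 5-year annuity: $6.71 × [1 − (1+0.057)^−5] / 0.057 = 28.49714
Perpetuity value at year 5: $2.77 / 0.057 = 48.59649
PV of perpetuity: 48.59649 / (1+0.057)^5 = 36.83240
Total PV = 28.49714 + 36.83240 = 65.32954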